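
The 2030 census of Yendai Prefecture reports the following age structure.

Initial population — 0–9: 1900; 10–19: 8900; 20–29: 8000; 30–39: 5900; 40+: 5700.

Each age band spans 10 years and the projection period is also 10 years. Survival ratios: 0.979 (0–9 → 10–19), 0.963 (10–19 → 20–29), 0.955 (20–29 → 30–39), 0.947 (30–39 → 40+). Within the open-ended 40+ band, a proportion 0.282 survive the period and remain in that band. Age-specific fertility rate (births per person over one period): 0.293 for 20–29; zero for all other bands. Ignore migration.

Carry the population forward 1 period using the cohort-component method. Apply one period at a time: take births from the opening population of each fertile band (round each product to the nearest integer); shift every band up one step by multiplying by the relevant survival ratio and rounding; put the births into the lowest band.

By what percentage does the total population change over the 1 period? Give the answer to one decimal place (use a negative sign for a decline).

-9.2

Call the groups 1 to 5, youngest first.
Period 1.
Births: 8000 × 0.293 = 2344
Group 2: 1900 × 0.979 = 1860
Group 3: 8900 × 0.963 = 8571
Group 4: 8000 × 0.955 = 7640
Group 5: 5900 × 0.947 + 5700 × 0.282 = 5587 + 1607 = 7194
Giving 2344 / 1860 / 8571 / 7640 / 7194.
Total: 30400 → 27609; change = -2791; percentage change = -9.2%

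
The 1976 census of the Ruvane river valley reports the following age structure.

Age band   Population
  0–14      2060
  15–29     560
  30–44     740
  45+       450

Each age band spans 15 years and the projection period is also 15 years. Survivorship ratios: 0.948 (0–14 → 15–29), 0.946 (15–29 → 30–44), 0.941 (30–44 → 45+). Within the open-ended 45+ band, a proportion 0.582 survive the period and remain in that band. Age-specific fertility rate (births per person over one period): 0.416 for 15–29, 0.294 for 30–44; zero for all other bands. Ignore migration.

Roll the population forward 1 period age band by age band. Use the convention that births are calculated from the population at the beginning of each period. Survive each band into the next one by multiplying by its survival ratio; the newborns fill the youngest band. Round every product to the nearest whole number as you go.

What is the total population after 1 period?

3892

[period 1]
Births: 560 * 0.416 = 233 ; 740 * 0.294 = 218 — total 451
15–29: 2060 * 0.948 = 1953
30–44: 560 * 0.946 = 530
45+: 740 * 0.941 + 450 * 0.582 = 696 + 262 = 958
→ [451, 1953, 530, 958]
Total after period 1: 451 + 1953 + 530 + 958 = 3892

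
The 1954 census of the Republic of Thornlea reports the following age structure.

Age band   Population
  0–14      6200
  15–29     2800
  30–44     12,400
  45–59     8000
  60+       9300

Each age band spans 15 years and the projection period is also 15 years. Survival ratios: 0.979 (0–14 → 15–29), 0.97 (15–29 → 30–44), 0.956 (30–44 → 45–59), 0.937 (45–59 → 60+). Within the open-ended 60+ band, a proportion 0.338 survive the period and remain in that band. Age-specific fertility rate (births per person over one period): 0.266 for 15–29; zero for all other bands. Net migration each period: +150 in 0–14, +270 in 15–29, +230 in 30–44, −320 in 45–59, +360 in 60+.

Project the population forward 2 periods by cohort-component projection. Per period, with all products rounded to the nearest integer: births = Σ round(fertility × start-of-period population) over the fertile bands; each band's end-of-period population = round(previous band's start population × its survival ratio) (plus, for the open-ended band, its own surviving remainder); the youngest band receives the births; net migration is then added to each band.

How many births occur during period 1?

Period 1.
Births: 2800 × 0.266 = 745
15–29: 6200 × 0.979 = 6070
30–44: 2800 × 0.97 = 2716
45–59: 12400 × 0.956 = 11854
60+: 8000 × 0.937 + 9300 × 0.338 = 7496 + 3143 = 10639
Net migration: 0–14 + 150 → 895; 15–29 + 270 → 6340; 30–44 + 230 → 2946; 45–59 − 320 → 11534; 60+ + 360 → 10999
→ [895, 6340, 2946, 11534, 10999]

745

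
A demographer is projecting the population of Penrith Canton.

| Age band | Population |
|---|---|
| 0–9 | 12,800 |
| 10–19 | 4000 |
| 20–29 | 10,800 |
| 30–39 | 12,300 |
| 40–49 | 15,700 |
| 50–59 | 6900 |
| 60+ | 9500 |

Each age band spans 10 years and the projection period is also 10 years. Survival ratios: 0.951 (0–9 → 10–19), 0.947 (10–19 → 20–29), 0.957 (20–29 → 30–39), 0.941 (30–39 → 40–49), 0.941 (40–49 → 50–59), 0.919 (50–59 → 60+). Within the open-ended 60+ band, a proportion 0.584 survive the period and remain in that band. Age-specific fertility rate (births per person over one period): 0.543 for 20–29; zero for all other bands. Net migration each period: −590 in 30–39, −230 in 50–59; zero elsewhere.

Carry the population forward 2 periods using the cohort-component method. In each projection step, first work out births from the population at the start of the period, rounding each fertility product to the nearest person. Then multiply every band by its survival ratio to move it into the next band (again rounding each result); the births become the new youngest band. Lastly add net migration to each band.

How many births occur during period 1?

[period 1]
Births: 10800 × 0.543 = 5864
10–19: 12800 × 0.951 = 12173
20–29: 4000 × 0.947 = 3788
30–39: 10800 × 0.957 = 10336
40–49: 12300 × 0.941 = 11574
50–59: 15700 × 0.941 = 14774
60+: 6900 × 0.919 + 9500 × 0.584 = 6341 + 5548 = 11889
Net migration: 30–39 − 590 → 9746; 50–59 − 230 → 14544
→ [5864, 12173, 3788, 9746, 11574, 14544, 11889]

5864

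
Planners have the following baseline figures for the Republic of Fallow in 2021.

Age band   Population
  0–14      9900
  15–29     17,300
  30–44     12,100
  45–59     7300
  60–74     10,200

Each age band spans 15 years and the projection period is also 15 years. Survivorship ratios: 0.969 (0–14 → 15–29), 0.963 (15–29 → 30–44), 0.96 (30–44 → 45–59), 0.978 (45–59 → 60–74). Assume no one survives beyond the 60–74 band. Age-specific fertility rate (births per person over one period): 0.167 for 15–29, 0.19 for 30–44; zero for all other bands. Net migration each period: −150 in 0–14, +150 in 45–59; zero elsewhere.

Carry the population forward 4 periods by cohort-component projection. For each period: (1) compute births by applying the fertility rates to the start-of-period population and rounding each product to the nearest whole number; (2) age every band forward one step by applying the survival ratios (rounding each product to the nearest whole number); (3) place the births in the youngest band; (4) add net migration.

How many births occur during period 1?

Numbering the bands 1..5 from youngest to oldest:
After projecting period 1:
Births: 17300 × 0.167 = 2889  |  12100 × 0.19 = 2299 — total 5188
Band 2: 9900 × 0.969 = 9593
Band 3: 17300 × 0.963 = 16660
Band 4: 12100 × 0.96 = 11616
Band 5: 7300 × 0.978 = 7139
Net migration: Band 1 − 150 → 5038; Band 4 + 150 → 11766
End of period: [5038, 9593, 16660, 11766, 7139]

5188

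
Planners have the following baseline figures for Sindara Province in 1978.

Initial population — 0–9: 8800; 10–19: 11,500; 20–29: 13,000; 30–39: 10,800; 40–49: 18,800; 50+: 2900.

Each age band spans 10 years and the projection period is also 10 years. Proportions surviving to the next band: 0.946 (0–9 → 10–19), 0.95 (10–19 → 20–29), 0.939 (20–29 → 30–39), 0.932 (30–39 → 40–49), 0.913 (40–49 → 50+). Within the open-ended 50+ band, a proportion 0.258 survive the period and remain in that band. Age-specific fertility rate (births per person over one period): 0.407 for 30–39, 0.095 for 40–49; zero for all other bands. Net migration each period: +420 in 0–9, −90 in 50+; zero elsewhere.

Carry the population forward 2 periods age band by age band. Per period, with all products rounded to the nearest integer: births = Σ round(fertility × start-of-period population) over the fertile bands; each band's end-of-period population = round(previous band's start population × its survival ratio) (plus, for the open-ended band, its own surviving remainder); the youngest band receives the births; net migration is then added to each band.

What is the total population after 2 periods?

55832

Let group 1 be 0–9 through group 6 = 50+.
After projecting period 1:
Births: 10800 × 0.407 = 4396  |  18800 × 0.095 = 1786 → 6182
Group 2: 8800 × 0.946 = 8325
Group 3: 11500 × 0.95 = 10925
Group 4: 13000 × 0.939 = 12207
Group 5: 10800 × 0.932 = 10066
Group 6: 18800 × 0.913 + 2900 × 0.258 = 17164 + 748 = 17912
Net migration: Group 1 + 420 → 6602; Group 6 − 90 → 17822
Population now: 0–9=6602, 10–19=8325, 20–29=10925, 30–39=12207, 40–49=10066, 50+=17822
After projecting period 2:
Births: 12207 × 0.407 = 4968  |  10066 × 0.095 = 956 → 5924
Group 2: 6602 × 0.946 = 6245
Group 3: 8325 × 0.95 = 7909
Group 4: 10925 × 0.939 = 10259
Group 5: 12207 × 0.932 = 11377
Group 6: 10066 × 0.913 + 17822 × 0.258 = 9190 + 4598 = 13788
Net migration: Group 1 + 420 → 6344; Group 6 − 90 → 13698
Population now: 0–9=6344, 10–19=6245, 20–29=7909, 30–39=10259, 40–49=11377, 50+=13698
Total after period 2: 6344 + 6245 + 7909 + 10259 + 11377 + 13698 = 55832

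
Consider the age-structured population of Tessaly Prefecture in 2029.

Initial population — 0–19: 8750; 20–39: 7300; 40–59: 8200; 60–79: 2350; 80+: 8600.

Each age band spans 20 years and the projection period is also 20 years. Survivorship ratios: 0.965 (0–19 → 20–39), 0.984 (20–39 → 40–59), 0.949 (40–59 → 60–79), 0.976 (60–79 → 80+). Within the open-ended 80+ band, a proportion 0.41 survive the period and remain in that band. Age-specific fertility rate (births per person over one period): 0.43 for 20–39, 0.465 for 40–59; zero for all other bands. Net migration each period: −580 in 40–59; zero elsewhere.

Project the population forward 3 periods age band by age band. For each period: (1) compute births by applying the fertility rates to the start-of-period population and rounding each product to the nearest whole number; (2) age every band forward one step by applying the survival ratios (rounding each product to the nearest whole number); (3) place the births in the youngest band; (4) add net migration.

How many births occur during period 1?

— Period 1 —
Births: 7300 * 0.43 = 3139 ; 8200 * 0.465 = 3813 — total 6952
20–39: 8750 * 0.965 = 8444
40–59: 7300 * 0.984 = 7183
60–79: 8200 * 0.949 = 7782
80+: 2350 * 0.976 + 8600 * 0.41 = 2294 + 3526 = 5820
Net migration: 40–59 − 580 → 6603
Population now: 0–19=6952, 20–39=8444, 40–59=6603, 60–79=7782, 80+=5820

6952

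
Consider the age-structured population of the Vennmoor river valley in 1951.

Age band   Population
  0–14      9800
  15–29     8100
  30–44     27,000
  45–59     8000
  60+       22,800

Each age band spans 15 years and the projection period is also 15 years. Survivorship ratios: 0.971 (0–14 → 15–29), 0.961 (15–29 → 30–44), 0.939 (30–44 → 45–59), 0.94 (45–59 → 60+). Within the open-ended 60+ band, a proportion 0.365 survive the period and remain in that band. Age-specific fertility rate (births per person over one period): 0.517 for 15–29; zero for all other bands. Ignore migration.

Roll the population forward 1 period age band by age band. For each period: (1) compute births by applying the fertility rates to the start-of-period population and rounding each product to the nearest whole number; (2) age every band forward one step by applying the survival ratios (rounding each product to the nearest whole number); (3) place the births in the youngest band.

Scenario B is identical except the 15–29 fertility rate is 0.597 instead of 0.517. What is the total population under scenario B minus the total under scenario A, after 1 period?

(Groups numbered youngest = 1 to oldest = 5.)
Period 1.
Births: 8100 × 0.517 = 4188
Group 2: 9800 × 0.971 = 9516
Group 3: 8100 × 0.961 = 7784
Group 4: 27000 × 0.939 = 25353
Group 5: 8000 × 0.94 + 22800 × 0.365 = 7520 + 8322 = 15842
Giving 4188 / 9516 / 7784 / 25353 / 15842.
Scenario A total after 1 period: 62683
Scenario B projection —
Period 1.
Births: 8100 × 0.597 = 4836
Group 2: 9800 × 0.971 = 9516
Group 3: 8100 × 0.961 = 7784
Group 4: 27000 × 0.939 = 25353
Group 5: 8000 × 0.94 + 22800 × 0.365 = 7520 + 8322 = 15842
Giving 4836 / 9516 / 7784 / 25353 / 15842.
Scenario B total after 1 period: 63331
Difference B − A = 63331 − 62683 = 648

648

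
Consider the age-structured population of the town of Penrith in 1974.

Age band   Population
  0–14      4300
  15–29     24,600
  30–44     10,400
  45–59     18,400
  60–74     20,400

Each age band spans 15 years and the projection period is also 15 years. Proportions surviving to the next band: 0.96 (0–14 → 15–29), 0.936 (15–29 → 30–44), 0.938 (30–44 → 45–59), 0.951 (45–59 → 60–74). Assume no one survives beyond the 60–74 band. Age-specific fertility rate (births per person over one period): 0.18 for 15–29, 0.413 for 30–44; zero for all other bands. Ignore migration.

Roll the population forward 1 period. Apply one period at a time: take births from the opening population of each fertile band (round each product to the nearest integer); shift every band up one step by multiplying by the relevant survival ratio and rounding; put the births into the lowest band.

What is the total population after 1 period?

Let band 1 be 0–14 through band 5 = 60–74.
After projecting period 1:
Births: 24600 × 0.18 = 4428, 10400 × 0.413 = 4295 → 8723
Band 2: 4300 × 0.96 = 4128
Band 3: 24600 × 0.936 = 23026
Band 4: 10400 × 0.938 = 9755
Band 5: 18400 × 0.951 = 17498
Population now: 0–14=8723, 15–29=4128, 30–44=23026, 45–59=9755, 60–74=17498
Total after period 1: 8723 + 4128 + 23026 + 9755 + 17498 = 63130

63130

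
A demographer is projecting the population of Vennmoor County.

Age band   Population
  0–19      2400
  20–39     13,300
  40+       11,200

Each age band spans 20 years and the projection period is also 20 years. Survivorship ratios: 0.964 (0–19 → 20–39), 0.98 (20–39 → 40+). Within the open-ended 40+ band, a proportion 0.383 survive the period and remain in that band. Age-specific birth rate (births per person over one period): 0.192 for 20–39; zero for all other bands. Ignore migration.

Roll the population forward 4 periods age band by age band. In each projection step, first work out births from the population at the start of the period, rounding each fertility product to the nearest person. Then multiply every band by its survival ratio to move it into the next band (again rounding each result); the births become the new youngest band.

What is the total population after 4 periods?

After projecting period 1:
Births: 13300 × 0.192 = 2554
20–39: 2400 × 0.964 = 2314
40+: 13300 × 0.98 + 11200 × 0.383 = 13034 + 4290 = 17324
Giving 2554 / 2314 / 17324.
After projecting period 2:
Births: 2314 × 0.192 = 444
20–39: 2554 × 0.964 = 2462
40+: 2314 × 0.98 + 17324 × 0.383 = 2268 + 6635 = 8903
Giving 444 / 2462 / 8903.
After projecting period 3:
Births: 2462 × 0.192 = 473
20–39: 444 × 0.964 = 428
40+: 2462 × 0.98 + 8903 × 0.383 = 2413 + 3410 = 5823
Giving 473 / 428 / 5823.
After projecting period 4:
Births: 428 × 0.192 = 82
20–39: 473 × 0.964 = 456
40+: 428 × 0.98 + 5823 × 0.383 = 419 + 2230 = 2649
Giving 82 / 456 / 2649.
Total after period 4: 82 + 456 + 2649 = 3187

3187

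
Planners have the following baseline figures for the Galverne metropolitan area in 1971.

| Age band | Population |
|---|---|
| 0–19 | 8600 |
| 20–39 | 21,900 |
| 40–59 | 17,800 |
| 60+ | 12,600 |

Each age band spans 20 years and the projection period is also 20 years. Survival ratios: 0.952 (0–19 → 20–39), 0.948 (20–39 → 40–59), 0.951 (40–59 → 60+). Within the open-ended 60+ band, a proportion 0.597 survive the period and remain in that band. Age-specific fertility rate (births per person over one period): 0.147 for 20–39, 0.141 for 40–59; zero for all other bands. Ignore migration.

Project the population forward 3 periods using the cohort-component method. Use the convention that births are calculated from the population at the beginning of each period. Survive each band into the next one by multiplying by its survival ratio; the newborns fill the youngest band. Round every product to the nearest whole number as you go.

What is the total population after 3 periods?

38881

[period 1]
Births: 21900 × 0.147 = 3219 ; 17800 × 0.141 = 2510 → total 5729
20–39: 8600 × 0.952 = 8187
40–59: 21900 × 0.948 = 20761
60+: 17800 × 0.951 + 12600 × 0.597 = 16928 + 7522 = 24450
Population now: 0–19=5729, 20–39=8187, 40–59=20761, 60+=24450
[period 2]
Births: 8187 × 0.147 = 1203 ; 20761 × 0.141 = 2927 → total 4130
20–39: 5729 × 0.952 = 5454
40–59: 8187 × 0.948 = 7761
60+: 20761 × 0.951 + 24450 × 0.597 = 19744 + 14597 = 34341
Population now: 0–19=4130, 20–39=5454, 40–59=7761, 60+=34341
[period 3]
Births: 5454 × 0.147 = 802 ; 7761 × 0.141 = 1094 → total 1896
20–39: 4130 × 0.952 = 3932
40–59: 5454 × 0.948 = 5170
60+: 7761 × 0.951 + 34341 × 0.597 = 7381 + 20502 = 27883
Population now: 0–19=1896, 20–39=3932, 40–59=5170, 60+=27883
Total after period 3: 1896 + 3932 + 5170 + 27883 = 38881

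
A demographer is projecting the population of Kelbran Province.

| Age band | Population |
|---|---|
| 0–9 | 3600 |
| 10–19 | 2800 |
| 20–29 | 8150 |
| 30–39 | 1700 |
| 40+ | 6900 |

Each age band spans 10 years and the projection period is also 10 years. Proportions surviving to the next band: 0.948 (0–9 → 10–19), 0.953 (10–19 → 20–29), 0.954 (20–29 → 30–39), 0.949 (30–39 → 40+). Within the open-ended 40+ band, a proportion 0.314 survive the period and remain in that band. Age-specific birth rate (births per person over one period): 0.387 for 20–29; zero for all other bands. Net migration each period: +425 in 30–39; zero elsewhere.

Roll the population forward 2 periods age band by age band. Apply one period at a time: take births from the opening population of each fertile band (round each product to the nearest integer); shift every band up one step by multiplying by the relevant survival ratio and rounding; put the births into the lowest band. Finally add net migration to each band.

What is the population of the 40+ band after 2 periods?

8969

After projecting period 1:
Births: 8150 × 0.387 = 3154
10–19: 3600 × 0.948 = 3413
20–29: 2800 × 0.953 = 2668
30–39: 8150 × 0.954 = 7775
40+: 1700 × 0.949 + 6900 × 0.314 = 1613 + 2167 = 3780
Net migration: 30–39 + 425 → 8200
→ [3154, 3413, 2668, 8200, 3780]
After projecting period 2:
Births: 2668 × 0.387 = 1033
10–19: 3154 × 0.948 = 2990
20–29: 3413 × 0.953 = 3253
30–39: 2668 × 0.954 = 2545
40+: 8200 × 0.949 + 3780 × 0.314 = 7782 + 1187 = 8969
Net migration: 30–39 + 425 → 2970
→ [1033, 2990, 3253, 2970, 8969]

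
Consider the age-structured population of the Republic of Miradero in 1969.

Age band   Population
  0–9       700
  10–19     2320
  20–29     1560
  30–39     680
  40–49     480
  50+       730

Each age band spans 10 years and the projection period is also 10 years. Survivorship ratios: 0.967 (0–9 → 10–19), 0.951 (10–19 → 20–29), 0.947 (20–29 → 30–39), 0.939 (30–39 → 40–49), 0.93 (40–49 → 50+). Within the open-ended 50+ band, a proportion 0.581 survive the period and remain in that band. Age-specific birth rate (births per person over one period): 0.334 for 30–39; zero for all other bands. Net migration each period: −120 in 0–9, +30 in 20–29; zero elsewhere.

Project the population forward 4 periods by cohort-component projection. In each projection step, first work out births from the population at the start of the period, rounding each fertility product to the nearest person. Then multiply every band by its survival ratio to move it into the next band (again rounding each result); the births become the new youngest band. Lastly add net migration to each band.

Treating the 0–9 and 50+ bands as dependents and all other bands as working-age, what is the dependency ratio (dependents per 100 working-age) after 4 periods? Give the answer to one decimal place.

Period 1.
Births: 680 × 0.334 = 227
10–19: 700 × 0.967 = 677
20–29: 2320 × 0.951 = 2206
30–39: 1560 × 0.947 = 1477
40–49: 680 × 0.939 = 639
50+: 480 × 0.93 + 730 × 0.581 = 446 + 424 = 870
Net migration: 0–9 − 120 → 107; 20–29 + 30 → 2236
End of period: [107, 677, 2236, 1477, 639, 870]
Period 2.
Births: 1477 × 0.334 = 493
10–19: 107 × 0.967 = 103
20–29: 677 × 0.951 = 644
30–39: 2236 × 0.947 = 2117
40–49: 1477 × 0.939 = 1387
50+: 639 × 0.93 + 870 × 0.581 = 594 + 505 = 1099
Net migration: 0–9 − 120 → 373; 20–29 + 30 → 674
End of period: [373, 103, 674, 2117, 1387, 1099]
Period 3.
Births: 2117 × 0.334 = 707
10–19: 373 × 0.967 = 361
20–29: 103 × 0.951 = 98
30–39: 674 × 0.947 = 638
40–49: 2117 × 0.939 = 1988
50+: 1387 × 0.93 + 1099 × 0.581 = 1290 + 639 = 1929
Net migration: 0–9 − 120 → 587; 20–29 + 30 → 128
End of period: [587, 361, 128, 638, 1988, 1929]
Period 4.
Births: 638 × 0.334 = 213
10–19: 587 × 0.967 = 568
20–29: 361 × 0.951 = 343
30–39: 128 × 0.947 = 121
40–49: 638 × 0.939 = 599
50+: 1988 × 0.93 + 1929 × 0.581 = 1849 + 1121 = 2970
Net migration: 0–9 − 120 → 93; 20–29 + 30 → 373
End of period: [93, 568, 373, 121, 599, 2970]
Dependents (band 0–9 + band 50+) = 93 + 2970 = 3063; working-age = 1661; ratio = 3063/1661 × 100 = 184.4

184.4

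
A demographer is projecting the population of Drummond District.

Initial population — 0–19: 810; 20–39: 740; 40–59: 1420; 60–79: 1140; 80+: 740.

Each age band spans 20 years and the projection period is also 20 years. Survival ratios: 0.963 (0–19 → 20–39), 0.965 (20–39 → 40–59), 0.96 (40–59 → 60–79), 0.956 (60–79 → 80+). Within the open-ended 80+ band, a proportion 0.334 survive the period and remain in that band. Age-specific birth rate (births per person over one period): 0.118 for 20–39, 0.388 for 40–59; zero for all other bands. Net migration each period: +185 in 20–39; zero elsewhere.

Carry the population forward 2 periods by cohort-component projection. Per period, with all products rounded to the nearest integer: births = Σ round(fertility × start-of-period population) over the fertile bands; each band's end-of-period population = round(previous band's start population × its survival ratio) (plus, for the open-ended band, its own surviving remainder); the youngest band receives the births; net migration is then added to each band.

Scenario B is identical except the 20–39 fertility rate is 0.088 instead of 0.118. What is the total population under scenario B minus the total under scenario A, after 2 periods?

(Bands numbered youngest = 1 to oldest = 5.)
Period 1:
Births: 740 × 0.118 = 87 ; 1420 × 0.388 = 551 → total 638
Band 2: 810 × 0.963 = 780
Band 3: 740 × 0.965 = 714
Band 4: 1420 × 0.96 = 1363
Band 5: 1140 × 0.956 + 740 × 0.334 = 1090 + 247 = 1337
Net migration: Band 2 + 185 → 965
Giving 638 / 965 / 714 / 1363 / 1337.
Period 2:
Births: 965 × 0.118 = 114 ; 714 × 0.388 = 277 → total 391
Band 2: 638 × 0.963 = 614
Band 3: 965 × 0.965 = 931
Band 4: 714 × 0.96 = 685
Band 5: 1363 × 0.956 + 1337 × 0.334 = 1303 + 447 = 1750
Net migration: Band 2 + 185 → 799
Giving 391 / 799 / 931 / 685 / 1750.
Scenario A total after 2 periods: 4556
Scenario B projection —
Period 1:
Births: 740 × 0.088 = 65 ; 1420 × 0.388 = 551 → total 616
Band 2: 810 × 0.963 = 780
Band 3: 740 × 0.965 = 714
Band 4: 1420 × 0.96 = 1363
Band 5: 1140 × 0.956 + 740 × 0.334 = 1090 + 247 = 1337
Net migration: Band 2 + 185 → 965
Giving 616 / 965 / 714 / 1363 / 1337.
Period 2:
Births: 965 × 0.088 = 85 ; 714 × 0.388 = 277 → total 362
Band 2: 616 × 0.963 = 593
Band 3: 965 × 0.965 = 931
Band 4: 714 × 0.96 = 685
Band 5: 1363 × 0.956 + 1337 × 0.334 = 1303 + 447 = 1750
Net migration: Band 2 + 185 → 778
Giving 362 / 778 / 931 / 685 / 1750.
Scenario B total after 2 periods: 4506
Difference B − A = 4506 − 4556 = -50

-50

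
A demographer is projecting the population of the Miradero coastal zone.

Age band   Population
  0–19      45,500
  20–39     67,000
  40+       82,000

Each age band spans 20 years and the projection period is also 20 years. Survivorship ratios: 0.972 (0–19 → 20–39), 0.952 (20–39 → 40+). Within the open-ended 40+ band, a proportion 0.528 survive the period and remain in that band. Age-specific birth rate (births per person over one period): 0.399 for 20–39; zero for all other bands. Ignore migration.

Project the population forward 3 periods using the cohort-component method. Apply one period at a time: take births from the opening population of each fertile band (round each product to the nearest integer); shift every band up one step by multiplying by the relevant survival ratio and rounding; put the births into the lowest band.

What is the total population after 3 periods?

104339

[period 1]
Births: 67000 * 0.399 = 26733
20–39: 45500 * 0.972 = 44226
40+: 67000 * 0.952 + 82000 * 0.528 = 63784 + 43296 = 107080
Population now: 0–19=26733, 20–39=44226, 40+=107080
[period 2]
Births: 44226 * 0.399 = 17646
20–39: 26733 * 0.972 = 25984
40+: 44226 * 0.952 + 107080 * 0.528 = 42103 + 56538 = 98641
Population now: 0–19=17646, 20–39=25984, 40+=98641
[period 3]
Births: 25984 * 0.399 = 10368
20–39: 17646 * 0.972 = 17152
40+: 25984 * 0.952 + 98641 * 0.528 = 24737 + 52082 = 76819
Population now: 0–19=10368, 20–39=17152, 40+=76819
Total after period 3: 10368 + 17152 + 76819 = 104339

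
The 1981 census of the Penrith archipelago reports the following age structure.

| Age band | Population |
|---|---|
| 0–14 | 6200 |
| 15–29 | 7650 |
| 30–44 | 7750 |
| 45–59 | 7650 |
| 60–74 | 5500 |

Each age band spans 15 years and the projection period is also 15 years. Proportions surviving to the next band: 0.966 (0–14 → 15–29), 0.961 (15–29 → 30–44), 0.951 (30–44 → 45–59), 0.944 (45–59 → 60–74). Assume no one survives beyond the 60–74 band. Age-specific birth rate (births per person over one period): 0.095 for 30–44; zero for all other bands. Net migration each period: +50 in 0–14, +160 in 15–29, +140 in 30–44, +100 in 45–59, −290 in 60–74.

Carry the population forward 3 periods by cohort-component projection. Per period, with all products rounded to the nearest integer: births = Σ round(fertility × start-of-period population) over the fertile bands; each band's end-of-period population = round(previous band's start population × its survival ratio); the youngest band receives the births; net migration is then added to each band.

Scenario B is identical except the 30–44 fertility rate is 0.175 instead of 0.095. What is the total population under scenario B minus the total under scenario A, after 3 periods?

1639

Period 1.
Births: 7750 * 0.095 = 736
15–29: 6200 * 0.966 = 5989
30–44: 7650 * 0.961 = 7352
45–59: 7750 * 0.951 = 7370
60–74: 7650 * 0.944 = 7222
Net migration: 0–14 + 50 → 786; 15–29 + 160 → 6149; 30–44 + 140 → 7492; 45–59 + 100 → 7470; 60–74 − 290 → 6932
Population now: 0–14=786, 15–29=6149, 30–44=7492, 45–59=7470, 60–74=6932
Period 2.
Births: 7492 * 0.095 = 712
15–29: 786 * 0.966 = 759
30–44: 6149 * 0.961 = 5909
45–59: 7492 * 0.951 = 7125
60–74: 7470 * 0.944 = 7052
Net migration: 0–14 + 50 → 762; 15–29 + 160 → 919; 30–44 + 140 → 6049; 45–59 + 100 → 7225; 60–74 − 290 → 6762
Population now: 0–14=762, 15–29=919, 30–44=6049, 45–59=7225, 60–74=6762
Period 3.
Births: 6049 * 0.095 = 575
15–29: 762 * 0.966 = 736
30–44: 919 * 0.961 = 883
45–59: 6049 * 0.951 = 5753
60–74: 7225 * 0.944 = 6820
Net migration: 0–14 + 50 → 625; 15–29 + 160 → 896; 30–44 + 140 → 1023; 45–59 + 100 → 5853; 60–74 − 290 → 6530
Population now: 0–14=625, 15–29=896, 30–44=1023, 45–59=5853, 60–74=6530
Scenario A total after 3 periods: 14927
Scenario B projection —
Period 1.
Births: 7750 * 0.175 = 1356
15–29: 6200 * 0.966 = 5989
30–44: 7650 * 0.961 = 7352
45–59: 7750 * 0.951 = 7370
60–74: 7650 * 0.944 = 7222
Net migration: 0–14 + 50 → 1406; 15–29 + 160 → 6149; 30–44 + 140 → 7492; 45–59 + 100 → 7470; 60–74 − 290 → 6932
Population now: 0–14=1406, 15–29=6149, 30–44=7492, 45–59=7470, 60–74=6932
Period 2.
Births: 7492 * 0.175 = 1311
15–29: 1406 * 0.966 = 1358
30–44: 6149 * 0.961 = 5909
45–59: 7492 * 0.951 = 7125
60–74: 7470 * 0.944 = 7052
Net migration: 0–14 + 50 → 1361; 15–29 + 160 → 1518; 30–44 + 140 → 6049; 45–59 + 100 → 7225; 60–74 − 290 → 6762
Population now: 0–14=1361, 15–29=1518, 30–44=6049, 45–59=7225, 60–74=6762
Period 3.
Births: 6049 * 0.175 = 1059
15–29: 1361 * 0.966 = 1315
30–44: 1518 * 0.961 = 1459
45–59: 6049 * 0.951 = 5753
60–74: 7225 * 0.944 = 6820
Net migration: 0–14 + 50 → 1109; 15–29 + 160 → 1475; 30–44 + 140 → 1599; 45–59 + 100 → 5853; 60–74 − 290 → 6530
Population now: 0–14=1109, 15–29=1475, 30–44=1599, 45–59=5853, 60–74=6530
Scenario B total after 3 periods: 16566
Difference B − A = 16566 − 14927 = 1639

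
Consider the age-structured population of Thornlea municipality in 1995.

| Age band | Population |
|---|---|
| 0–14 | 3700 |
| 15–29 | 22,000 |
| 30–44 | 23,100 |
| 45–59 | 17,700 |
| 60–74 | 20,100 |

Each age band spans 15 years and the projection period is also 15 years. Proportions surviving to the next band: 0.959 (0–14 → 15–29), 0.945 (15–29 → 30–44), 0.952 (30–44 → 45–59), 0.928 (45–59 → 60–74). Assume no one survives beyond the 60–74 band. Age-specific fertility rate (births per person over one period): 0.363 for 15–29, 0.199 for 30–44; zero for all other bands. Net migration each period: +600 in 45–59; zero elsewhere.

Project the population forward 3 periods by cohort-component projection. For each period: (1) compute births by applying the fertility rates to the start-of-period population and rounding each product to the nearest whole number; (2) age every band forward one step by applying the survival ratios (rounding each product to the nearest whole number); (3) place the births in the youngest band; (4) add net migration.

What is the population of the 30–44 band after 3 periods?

Period 1.
Births: 22000 × 0.363 = 7986  |  23100 × 0.199 = 4597 → 12583
15–29: 3700 × 0.959 = 3548
30–44: 22000 × 0.945 = 20790
45–59: 23100 × 0.952 = 21991
60–74: 17700 × 0.928 = 16426
Net migration: 45–59 + 600 → 22591
Population now: 0–14=12583, 15–29=3548, 30–44=20790, 45–59=22591, 60–74=16426
Period 2.
Births: 3548 × 0.363 = 1288  |  20790 × 0.199 = 4137 → 5425
15–29: 12583 × 0.959 = 12067
30–44: 3548 × 0.945 = 3353
45–59: 20790 × 0.952 = 19792
60–74: 22591 × 0.928 = 20964
Net migration: 45–59 + 600 → 20392
Population now: 0–14=5425, 15–29=12067, 30–44=3353, 45–59=20392, 60–74=20964
Period 3.
Births: 12067 × 0.363 = 4380  |  3353 × 0.199 = 667 → 5047
15–29: 5425 × 0.959 = 5203
30–44: 12067 × 0.945 = 11403
45–59: 3353 × 0.952 = 3192
60–74: 20392 × 0.928 = 18924
Net migration: 45–59 + 600 → 3792
Population now: 0–14=5047, 15–29=5203, 30–44=11403, 45–59=3792, 60–74=18924

11403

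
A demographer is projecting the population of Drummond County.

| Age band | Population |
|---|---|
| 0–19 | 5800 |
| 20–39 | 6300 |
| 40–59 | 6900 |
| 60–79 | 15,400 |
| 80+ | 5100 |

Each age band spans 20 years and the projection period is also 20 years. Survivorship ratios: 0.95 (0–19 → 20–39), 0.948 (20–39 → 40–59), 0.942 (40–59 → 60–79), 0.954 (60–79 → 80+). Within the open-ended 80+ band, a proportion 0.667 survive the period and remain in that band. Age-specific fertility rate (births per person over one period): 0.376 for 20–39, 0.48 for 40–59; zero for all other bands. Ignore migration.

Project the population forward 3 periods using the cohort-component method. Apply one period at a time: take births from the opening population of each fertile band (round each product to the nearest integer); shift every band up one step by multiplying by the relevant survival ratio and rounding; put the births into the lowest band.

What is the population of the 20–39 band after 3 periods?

4692

Period 1:
Births: 6300 × 0.376 = 2369, 6900 × 0.48 = 3312 → 5681
20–39: 5800 × 0.95 = 5510
40–59: 6300 × 0.948 = 5972
60–79: 6900 × 0.942 = 6500
80+: 15400 × 0.954 + 5100 × 0.667 = 14692 + 3402 = 18094
Population now: 0–19=5681, 20–39=5510, 40–59=5972, 60–79=6500, 80+=18094
Period 2:
Births: 5510 × 0.376 = 2072, 5972 × 0.48 = 2867 → 4939
20–39: 5681 × 0.95 = 5397
40–59: 5510 × 0.948 = 5223
60–79: 5972 × 0.942 = 5626
80+: 6500 × 0.954 + 18094 × 0.667 = 6201 + 12069 = 18270
Population now: 0–19=4939, 20–39=5397, 40–59=5223, 60–79=5626, 80+=18270
Period 3:
Births: 5397 × 0.376 = 2029, 5223 × 0.48 = 2507 → 4536
20–39: 4939 × 0.95 = 4692
40–59: 5397 × 0.948 = 5116
60–79: 5223 × 0.942 = 4920
80+: 5626 × 0.954 + 18270 × 0.667 = 5367 + 12186 = 17553
Population now: 0–19=4536, 20–39=4692, 40–59=5116, 60–79=4920, 80+=17553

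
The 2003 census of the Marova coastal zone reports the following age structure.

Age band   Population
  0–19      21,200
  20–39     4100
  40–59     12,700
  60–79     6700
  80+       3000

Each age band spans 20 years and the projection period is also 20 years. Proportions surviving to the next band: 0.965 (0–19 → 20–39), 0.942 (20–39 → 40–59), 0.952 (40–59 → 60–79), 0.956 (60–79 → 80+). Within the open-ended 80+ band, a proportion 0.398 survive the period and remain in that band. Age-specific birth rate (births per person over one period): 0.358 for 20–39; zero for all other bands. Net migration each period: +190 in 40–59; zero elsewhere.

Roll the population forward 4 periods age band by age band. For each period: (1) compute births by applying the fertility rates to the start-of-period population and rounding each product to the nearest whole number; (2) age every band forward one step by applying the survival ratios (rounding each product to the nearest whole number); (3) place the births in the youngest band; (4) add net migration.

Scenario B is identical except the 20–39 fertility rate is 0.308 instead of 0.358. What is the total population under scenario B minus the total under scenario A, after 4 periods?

Call the groups 1 to 5, youngest first.
[period 1]
Births: 4100 × 0.358 = 1468
Group 2: 21200 × 0.965 = 20458
Group 3: 4100 × 0.942 = 3862
Group 4: 12700 × 0.952 = 12090
Group 5: 6700 × 0.956 + 3000 × 0.398 = 6405 + 1194 = 7599
Net migration: Group 3 + 190 → 4052
Population now: 0–19=1468, 20–39=20458, 40–59=4052, 60–79=12090, 80+=7599
[period 2]
Births: 20458 × 0.358 = 7324
Group 2: 1468 × 0.965 = 1417
Group 3: 20458 × 0.942 = 19271
Group 4: 4052 × 0.952 = 3858
Group 5: 12090 × 0.956 + 7599 × 0.398 = 11558 + 3024 = 14582
Net migration: Group 3 + 190 → 19461
Population now: 0–19=7324, 20–39=1417, 40–59=19461, 60–79=3858, 80+=14582
[period 3]
Births: 1417 × 0.358 = 507
Group 2: 7324 × 0.965 = 7068
Group 3: 1417 × 0.942 = 1335
Group 4: 19461 × 0.952 = 18527
Group 5: 3858 × 0.956 + 14582 × 0.398 = 3688 + 5804 = 9492
Net migration: Group 3 + 190 → 1525
Population now: 0–19=507, 20–39=7068, 40–59=1525, 60–79=18527, 80+=9492
[period 4]
Births: 7068 × 0.358 = 2530
Group 2: 507 × 0.965 = 489
Group 3: 7068 × 0.942 = 6658
Group 4: 1525 × 0.952 = 1452
Group 5: 18527 × 0.956 + 9492 × 0.398 = 17712 + 3778 = 21490
Net migration: Group 3 + 190 → 6848
Population now: 0–19=2530, 20–39=489, 40–59=6848, 60–79=1452, 80+=21490
Scenario A total after 4 periods: 32809
Scenario B projection —
[period 1]
Births: 4100 × 0.308 = 1263
Group 2: 21200 × 0.965 = 20458
Group 3: 4100 × 0.942 = 3862
Group 4: 12700 × 0.952 = 12090
Group 5: 6700 × 0.956 + 3000 × 0.398 = 6405 + 1194 = 7599
Net migration: Group 3 + 190 → 4052
Population now: 0–19=1263, 20–39=20458, 40–59=4052, 60–79=12090, 80+=7599
[period 2]
Births: 20458 × 0.308 = 6301
Group 2: 1263 × 0.965 = 1219
Group 3: 20458 × 0.942 = 19271
Group 4: 4052 × 0.952 = 3858
Group 5: 12090 × 0.956 + 7599 × 0.398 = 11558 + 3024 = 14582
Net migration: Group 3 + 190 → 19461
Population now: 0–19=6301, 20–39=1219, 40–59=19461, 60–79=3858, 80+=14582
[period 3]
Births: 1219 × 0.308 = 375
Group 2: 6301 × 0.965 = 6080
Group 3: 1219 × 0.942 = 1148
Group 4: 19461 × 0.952 = 18527
Group 5: 3858 × 0.956 + 14582 × 0.398 = 3688 + 5804 = 9492
Net migration: Group 3 + 190 → 1338
Population now: 0–19=375, 20–39=6080, 40–59=1338, 60–79=18527, 80+=9492
[period 4]
Births: 6080 × 0.308 = 1873
Group 2: 375 × 0.965 = 362
Group 3: 6080 × 0.942 = 5727
Group 4: 1338 × 0.952 = 1274
Group 5: 18527 × 0.956 + 9492 × 0.398 = 17712 + 3778 = 21490
Net migration: Group 3 + 190 → 5917
Population now: 0–19=1873, 20–39=362, 40–59=5917, 60–79=1274, 80+=21490
Scenario B total after 4 periods: 30916
Difference B − A = 30916 − 32809 = -1893

-1893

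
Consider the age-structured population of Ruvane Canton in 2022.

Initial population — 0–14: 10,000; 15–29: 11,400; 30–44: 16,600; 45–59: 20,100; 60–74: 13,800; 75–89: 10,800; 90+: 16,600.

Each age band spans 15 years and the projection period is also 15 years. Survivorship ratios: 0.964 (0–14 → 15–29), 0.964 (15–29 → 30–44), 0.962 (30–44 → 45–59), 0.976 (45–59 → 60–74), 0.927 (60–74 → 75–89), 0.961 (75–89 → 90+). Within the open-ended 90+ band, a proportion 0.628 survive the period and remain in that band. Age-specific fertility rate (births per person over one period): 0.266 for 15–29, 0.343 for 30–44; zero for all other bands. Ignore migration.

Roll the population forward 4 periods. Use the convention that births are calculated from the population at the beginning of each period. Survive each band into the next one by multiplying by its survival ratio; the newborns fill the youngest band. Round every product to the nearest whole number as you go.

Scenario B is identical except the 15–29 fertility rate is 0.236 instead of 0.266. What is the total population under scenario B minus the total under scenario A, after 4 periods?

Let group 1 be 0–14 through group 7 = 90+.
Period 1.
Births: 11400 * 0.266 = 3032 ; 16600 * 0.343 = 5694 — total 8726
Group 2: 10000 * 0.964 = 9640
Group 3: 11400 * 0.964 = 10990
Group 4: 16600 * 0.962 = 15969
Group 5: 20100 * 0.976 = 19618
Group 6: 13800 * 0.927 = 12793
Group 7: 10800 * 0.961 + 16600 * 0.628 = 10379 + 10425 = 20804
End of period: [8726, 9640, 10990, 15969, 19618, 12793, 20804]
Period 2.
Births: 9640 * 0.266 = 2564 ; 10990 * 0.343 = 3770 — total 6334
Group 2: 8726 * 0.964 = 8412
Group 3: 9640 * 0.964 = 9293
Group 4: 10990 * 0.962 = 10572
Group 5: 15969 * 0.976 = 15586
Group 6: 19618 * 0.927 = 18186
Group 7: 12793 * 0.961 + 20804 * 0.628 = 12294 + 13065 = 25359
End of period: [6334, 8412, 9293, 10572, 15586, 18186, 25359]
Period 3.
Births: 8412 * 0.266 = 2238 ; 9293 * 0.343 = 3187 — total 5425
Group 2: 6334 * 0.964 = 6106
Group 3: 8412 * 0.964 = 8109
Group 4: 9293 * 0.962 = 8940
Group 5: 10572 * 0.976 = 10318
Group 6: 15586 * 0.927 = 14448
Group 7: 18186 * 0.961 + 25359 * 0.628 = 17477 + 15925 = 33402
End of period: [5425, 6106, 8109, 8940, 10318, 14448, 33402]
Period 4.
Births: 6106 * 0.266 = 1624 ; 8109 * 0.343 = 2781 — total 4405
Group 2: 5425 * 0.964 = 5230
Group 3: 6106 * 0.964 = 5886
Group 4: 8109 * 0.962 = 7801
Group 5: 8940 * 0.976 = 8725
Group 6: 10318 * 0.927 = 9565
Group 7: 14448 * 0.961 + 33402 * 0.628 = 13885 + 20976 = 34861
End of period: [4405, 5230, 5886, 7801, 8725, 9565, 34861]
Scenario A total after 4 periods: 76473
Scenario B projection —
Period 1.
Births: 11400 * 0.236 = 2690 ; 16600 * 0.343 = 5694 — total 8384
Group 2: 10000 * 0.964 = 9640
Group 3: 11400 * 0.964 = 10990
Group 4: 16600 * 0.962 = 15969
Group 5: 20100 * 0.976 = 19618
Group 6: 13800 * 0.927 = 12793
Group 7: 10800 * 0.961 + 16600 * 0.628 = 10379 + 10425 = 20804
End of period: [8384, 9640, 10990, 15969, 19618, 12793, 20804]
Period 2.
Births: 9640 * 0.236 = 2275 ; 10990 * 0.343 = 3770 — total 6045
Group 2: 8384 * 0.964 = 8082
Group 3: 9640 * 0.964 = 9293
Group 4: 10990 * 0.962 = 10572
Group 5: 15969 * 0.976 = 15586
Group 6: 19618 * 0.927 = 18186
Group 7: 12793 * 0.961 + 20804 * 0.628 = 12294 + 13065 = 25359
End of period: [6045, 8082, 9293, 10572, 15586, 18186, 25359]
Period 3.
Births: 8082 * 0.236 = 1907 ; 9293 * 0.343 = 3187 — total 5094
Group 2: 6045 * 0.964 = 5827
Group 3: 8082 * 0.964 = 7791
Group 4: 9293 * 0.962 = 8940
Group 5: 10572 * 0.976 = 10318
Group 6: 15586 * 0.927 = 14448
Group 7: 18186 * 0.961 + 25359 * 0.628 = 17477 + 15925 = 33402
End of period: [5094, 5827, 7791, 8940, 10318, 14448, 33402]
Period 4.
Births: 5827 * 0.236 = 1375 ; 7791 * 0.343 = 2672 — total 4047
Group 2: 5094 * 0.964 = 4911
Group 3: 5827 * 0.964 = 5617
Group 4: 7791 * 0.962 = 7495
Group 5: 8940 * 0.976 = 8725
Group 6: 10318 * 0.927 = 9565
Group 7: 14448 * 0.961 + 33402 * 0.628 = 13885 + 20976 = 34861
End of period: [4047, 4911, 5617, 7495, 8725, 9565, 34861]
Scenario B total after 4 periods: 75221
Difference B − A = 75221 − 76473 = -1252

-1252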